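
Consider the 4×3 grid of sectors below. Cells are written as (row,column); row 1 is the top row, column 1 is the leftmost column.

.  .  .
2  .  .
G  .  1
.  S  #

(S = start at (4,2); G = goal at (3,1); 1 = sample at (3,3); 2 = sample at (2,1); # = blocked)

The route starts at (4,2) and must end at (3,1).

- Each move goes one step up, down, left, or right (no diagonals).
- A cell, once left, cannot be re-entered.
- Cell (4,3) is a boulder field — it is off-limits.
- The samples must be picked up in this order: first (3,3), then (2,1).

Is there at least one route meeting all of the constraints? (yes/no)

yes

One route that works: (4,2) → (3,2) → (3,3) → (2,3) → (2,2) → (2,1) → (3,1).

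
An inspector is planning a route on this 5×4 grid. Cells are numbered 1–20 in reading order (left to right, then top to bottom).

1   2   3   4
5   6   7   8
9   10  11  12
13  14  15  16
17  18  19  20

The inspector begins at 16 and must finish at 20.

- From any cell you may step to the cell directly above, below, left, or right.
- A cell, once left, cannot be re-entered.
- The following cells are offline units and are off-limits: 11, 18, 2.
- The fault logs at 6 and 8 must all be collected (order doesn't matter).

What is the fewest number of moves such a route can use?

9

Any route passes through 6 and 8 in some order between 16 and 20. Summing Manhattan distances along each leg and taking the cheapest ordering (16 → 6 → 8 → 20) gives a lower bound of 4 + 2 + 3 = 9 moves.
A route of 9 moves achieves this: 16 → 12 → 8 → 7 → 6 → 10 → 14 → 15 → 19 → 20.
Since 9 matches the lower bound, it is optimal.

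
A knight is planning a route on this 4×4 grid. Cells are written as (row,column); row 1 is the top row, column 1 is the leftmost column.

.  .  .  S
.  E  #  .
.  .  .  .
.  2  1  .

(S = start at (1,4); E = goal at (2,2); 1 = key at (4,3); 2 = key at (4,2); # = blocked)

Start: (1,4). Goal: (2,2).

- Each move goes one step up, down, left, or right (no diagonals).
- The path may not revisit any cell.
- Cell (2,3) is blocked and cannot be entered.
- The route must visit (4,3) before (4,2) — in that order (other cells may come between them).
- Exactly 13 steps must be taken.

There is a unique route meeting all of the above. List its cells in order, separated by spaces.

(1,4) (2,4) (3,4) (4,4) (4,3) (3,3) (3,2) (4,2) (4,1) (3,1) (2,1) (1,1) (1,2) (2,2)

The waypoints must appear in the order (4,3), (4,2), with no cell reused.
Route from (1,4): down 3 to (4,4), left 1 to (4,3), up 1 to (3,3), left 1 to (3,2), down 1 to (4,2), left 1 to (4,1), up 3 to (1,1), right 1 to (1,2), down 1 to (2,2) — 13 moves in all.
Check: order respected (1 at step 4, 2 at step 7); 13 moves as required.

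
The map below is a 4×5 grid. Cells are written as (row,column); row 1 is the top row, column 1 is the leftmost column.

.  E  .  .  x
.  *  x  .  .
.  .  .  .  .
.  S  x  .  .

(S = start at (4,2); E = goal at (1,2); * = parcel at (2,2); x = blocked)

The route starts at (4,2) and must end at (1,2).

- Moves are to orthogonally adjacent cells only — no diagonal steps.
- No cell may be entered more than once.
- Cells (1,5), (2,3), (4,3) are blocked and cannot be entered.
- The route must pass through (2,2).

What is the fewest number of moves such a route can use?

3

Any route passes through (2,2) somewhere between (4,2) and (1,2). Summing Manhattan distances along the two legs ((4,2) → (2,2) → (1,2)) gives a lower bound of 2 + 1 = 3 moves.
A route of 3 moves achieves this: (4,2) → (3,2) → (2,2) → (1,2).
Since 3 matches the lower bound, it is optimal.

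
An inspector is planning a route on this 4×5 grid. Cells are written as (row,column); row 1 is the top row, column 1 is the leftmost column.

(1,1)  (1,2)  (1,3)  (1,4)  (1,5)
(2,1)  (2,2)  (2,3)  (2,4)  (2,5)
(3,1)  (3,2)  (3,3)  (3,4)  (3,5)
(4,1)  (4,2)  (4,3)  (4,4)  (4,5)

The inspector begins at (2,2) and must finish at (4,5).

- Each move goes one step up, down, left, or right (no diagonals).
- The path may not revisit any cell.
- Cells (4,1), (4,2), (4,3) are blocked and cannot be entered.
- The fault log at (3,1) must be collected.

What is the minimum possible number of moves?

7

Any route passes through (3,1) somewhere between (2,2) and (4,5). Summing Manhattan distances along the two legs ((2,2) → (3,1) → (4,5)) gives a lower bound of 2 + 5 = 7 moves.
A route of 7 moves achieves this: (2,2) → (2,1) → (3,1) → (3,2) → (3,3) → (3,4) → (4,4) → (4,5).
Since 7 matches the lower bound, it is optimal.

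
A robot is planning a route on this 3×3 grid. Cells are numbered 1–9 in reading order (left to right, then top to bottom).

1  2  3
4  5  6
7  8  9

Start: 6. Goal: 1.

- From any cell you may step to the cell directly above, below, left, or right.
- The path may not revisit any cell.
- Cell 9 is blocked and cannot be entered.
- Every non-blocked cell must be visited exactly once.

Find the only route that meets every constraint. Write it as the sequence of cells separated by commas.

6, 3, 2, 5, 8, 7, 4, 1

Need to visit all 8 open cells exactly once, starting at 6 and ending at 1.
Cell 8 has only two open neighbours (5 and 7), so the path must pass straight through it: one of those is the cell it's entered from and the other is where it exits.
Route from 6: up 1 to 3, left 1 to 2, down 2 to 8, left 1 to 7, up 2 to 1 — 7 moves in all.
Check: all 8 open cells covered.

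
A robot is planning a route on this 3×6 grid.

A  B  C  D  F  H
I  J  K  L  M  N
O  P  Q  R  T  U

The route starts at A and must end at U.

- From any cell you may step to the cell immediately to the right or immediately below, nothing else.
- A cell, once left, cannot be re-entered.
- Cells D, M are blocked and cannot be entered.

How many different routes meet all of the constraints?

A right/down-only route from A to U makes exactly 2 down-moves and 5 right-moves in some order.
With no other constraints that would be C(7,2) = 21 routes.
Subtract routes through each blocked cell (inclusion–exclusion for overlaps): − through D: 6 − through M: 10 + through D&M: 4 → 9.
That gives 9 routes.

9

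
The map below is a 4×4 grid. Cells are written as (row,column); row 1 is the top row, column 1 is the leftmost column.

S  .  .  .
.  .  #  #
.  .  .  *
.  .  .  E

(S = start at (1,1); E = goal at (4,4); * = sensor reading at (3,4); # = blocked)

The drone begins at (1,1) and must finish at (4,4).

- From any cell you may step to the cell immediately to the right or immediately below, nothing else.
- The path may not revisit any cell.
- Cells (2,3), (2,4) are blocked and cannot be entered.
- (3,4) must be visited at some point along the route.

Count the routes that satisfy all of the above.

A right/down-only route from (1,1) to (4,4) makes exactly 3 down-moves and 3 right-moves in some order.
With no other constraints that would be C(6,3) = 20 routes.
Split at (3,4) and multiply the segment counts (each segment already excludes blocked cells): (1,1)→(3,4): 3; (3,4)→(4,4): 1; product = 3.
That gives 3 routes.

3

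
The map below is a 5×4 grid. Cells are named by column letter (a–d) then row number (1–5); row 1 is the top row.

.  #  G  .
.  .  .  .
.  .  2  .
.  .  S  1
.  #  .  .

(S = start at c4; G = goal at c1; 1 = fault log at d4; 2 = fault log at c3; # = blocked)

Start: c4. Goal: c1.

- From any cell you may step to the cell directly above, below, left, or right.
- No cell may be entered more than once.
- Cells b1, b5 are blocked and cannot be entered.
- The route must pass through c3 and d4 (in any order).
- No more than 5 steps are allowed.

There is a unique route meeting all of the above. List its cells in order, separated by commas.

c4, d4, d3, c3, c2, c1

The budget equals the shortest possible length, so every move has to be on a shortest route through the required cells.
Route from c4: right to d4, up to d3, left to c3, 2× up (reaching c1) — 5 moves in all.
Check: all required cells visited; 5 ≤ 5 moves.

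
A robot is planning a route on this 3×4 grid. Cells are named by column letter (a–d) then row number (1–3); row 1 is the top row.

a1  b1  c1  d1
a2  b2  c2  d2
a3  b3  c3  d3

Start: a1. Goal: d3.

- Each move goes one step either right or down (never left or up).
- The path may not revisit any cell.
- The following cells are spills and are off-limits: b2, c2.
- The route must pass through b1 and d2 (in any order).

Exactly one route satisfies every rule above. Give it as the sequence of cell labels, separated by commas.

Moves only go right or down, so the column and row indices never decrease.
Route from a1: 3× right (reaching d1), 2× down (reaching d3) — 5 moves in all.
Check: all required cells visited.

a1, b1, c1, d1, d2, d3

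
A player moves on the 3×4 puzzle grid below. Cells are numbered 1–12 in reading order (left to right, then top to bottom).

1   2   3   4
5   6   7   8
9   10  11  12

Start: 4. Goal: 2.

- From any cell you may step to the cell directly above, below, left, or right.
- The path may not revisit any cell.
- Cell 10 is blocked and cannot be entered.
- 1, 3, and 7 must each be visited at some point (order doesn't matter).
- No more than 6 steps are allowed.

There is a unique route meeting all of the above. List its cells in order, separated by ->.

Any route must reach 1, 3, and 7 and still end at 2 within 6 moves, so the order of the required stops is forced.
Route from 4: left to 3, down to 7, 2× left (reaching 5), up to 1, right to 2 — 6 moves in all.
Check: all required cells visited; 6 ≤ 6 moves.

4 -> 3 -> 7 -> 6 -> 5 -> 1 -> 2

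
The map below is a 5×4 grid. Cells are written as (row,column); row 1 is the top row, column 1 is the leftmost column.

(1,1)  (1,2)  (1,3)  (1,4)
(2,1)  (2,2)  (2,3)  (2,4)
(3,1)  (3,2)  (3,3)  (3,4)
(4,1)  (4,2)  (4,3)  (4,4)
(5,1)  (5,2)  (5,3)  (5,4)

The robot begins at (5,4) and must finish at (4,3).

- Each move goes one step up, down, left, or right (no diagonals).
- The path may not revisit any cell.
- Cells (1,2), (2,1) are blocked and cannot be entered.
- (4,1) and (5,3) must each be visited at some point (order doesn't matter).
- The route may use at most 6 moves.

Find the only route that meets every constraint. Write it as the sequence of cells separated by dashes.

The budget equals the shortest possible length, so every move has to be on a shortest route through the required cells.
Route from (5,4): 3× left (reaching (5,1)), up to (4,1), 2× right (reaching (4,3)) — 6 moves in all.
Check: all required cells visited; 6 ≤ 6 moves.

(5,4) - (5,3) - (5,2) - (5,1) - (4,1) - (4,2) - (4,3)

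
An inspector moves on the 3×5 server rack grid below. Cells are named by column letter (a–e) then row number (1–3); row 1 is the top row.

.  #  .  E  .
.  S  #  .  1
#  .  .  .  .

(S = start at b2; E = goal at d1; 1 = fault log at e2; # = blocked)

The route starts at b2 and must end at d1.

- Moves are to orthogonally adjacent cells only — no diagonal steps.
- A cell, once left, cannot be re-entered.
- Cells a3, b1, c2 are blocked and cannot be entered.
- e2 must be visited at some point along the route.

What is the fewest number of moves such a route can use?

Any route passes through e2 somewhere between b2 and d1. Summing Manhattan distances along the two legs (b2 → e2 → d1) gives a lower bound of 3 + 2 = 5 moves.
That bound ignores the blocked cells. Measuring each leg by the fewest moves that actually steer around them (b2→e2: 5; e2→d1: 2) raises the lower bound to 7.
A route of 7 moves exists: b2 → b3 → c3 → d3 → d2 → e2 → e1 → d1.
Since 7 matches that lower bound, it is optimal.

7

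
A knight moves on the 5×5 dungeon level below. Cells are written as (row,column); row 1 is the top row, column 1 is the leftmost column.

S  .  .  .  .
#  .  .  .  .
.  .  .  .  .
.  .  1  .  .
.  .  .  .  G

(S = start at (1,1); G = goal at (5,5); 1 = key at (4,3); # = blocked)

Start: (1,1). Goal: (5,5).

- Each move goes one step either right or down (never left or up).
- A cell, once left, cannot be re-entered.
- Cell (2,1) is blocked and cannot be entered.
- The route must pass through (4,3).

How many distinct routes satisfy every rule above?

12

A right/down-only route from (1,1) to (5,5) makes exactly 4 down-moves and 4 right-moves in some order.
With no other constraints that would be C(8,4) = 70 routes.
Split at (4,3) and multiply the segment counts (each segment already excludes blocked cells): (1,1)→(4,3): 4; (4,3)→(5,5): 3; product = 12.
That gives 12 routes.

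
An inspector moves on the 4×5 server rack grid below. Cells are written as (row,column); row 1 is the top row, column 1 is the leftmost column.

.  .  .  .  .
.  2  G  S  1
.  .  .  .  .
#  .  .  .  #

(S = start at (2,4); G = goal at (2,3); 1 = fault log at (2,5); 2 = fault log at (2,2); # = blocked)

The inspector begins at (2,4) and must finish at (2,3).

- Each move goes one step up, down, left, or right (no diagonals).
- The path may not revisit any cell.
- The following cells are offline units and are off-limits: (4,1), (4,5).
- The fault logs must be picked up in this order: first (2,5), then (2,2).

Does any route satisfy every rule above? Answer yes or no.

yes

One route that works: (2,4) → (2,5) → (1,5) → (1,4) → (1,3) → (1,2) → (2,2) → (2,3).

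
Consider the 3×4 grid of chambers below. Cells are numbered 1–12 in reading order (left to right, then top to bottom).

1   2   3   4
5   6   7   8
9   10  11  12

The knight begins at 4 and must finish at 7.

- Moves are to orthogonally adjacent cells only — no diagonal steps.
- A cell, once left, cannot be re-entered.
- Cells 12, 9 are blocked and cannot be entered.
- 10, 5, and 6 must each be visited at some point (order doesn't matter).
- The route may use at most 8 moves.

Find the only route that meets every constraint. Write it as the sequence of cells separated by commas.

The budget equals the shortest possible length, so every move has to be on a shortest route through the required cells.
Route from 4: left 3 to 1, down 1 to 5, right 1 to 6, down 1 to 10, right 1 to 11, up 1 to 7 — 8 moves in all.
Check: all required cells visited; 8 ≤ 8 moves.

4, 3, 2, 1, 5, 6, 10, 11, 7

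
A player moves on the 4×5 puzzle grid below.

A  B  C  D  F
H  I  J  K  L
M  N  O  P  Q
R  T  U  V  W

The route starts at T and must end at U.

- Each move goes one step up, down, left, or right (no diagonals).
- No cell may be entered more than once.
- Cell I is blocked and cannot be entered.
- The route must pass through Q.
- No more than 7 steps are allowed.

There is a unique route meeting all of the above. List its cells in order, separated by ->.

Any route must reach Q and still end at U within 7 moves, so the order of the required stops is forced.
Route from T: up 1 to N, right 3 to Q, down 1 to W, left 2 to U — 7 moves in all.
Check: all required cells visited; 7 ≤ 7 moves.

T -> N -> O -> P -> Q -> W -> V -> U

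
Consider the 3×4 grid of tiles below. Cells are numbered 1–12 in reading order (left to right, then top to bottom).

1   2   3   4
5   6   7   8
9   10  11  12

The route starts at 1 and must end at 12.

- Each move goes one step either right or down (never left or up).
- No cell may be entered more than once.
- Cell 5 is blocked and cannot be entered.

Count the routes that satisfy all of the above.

A right/down-only route from 1 to 12 makes exactly 2 down-moves and 3 right-moves in some order.
With no other constraints that would be C(5,2) = 10 routes.
Subtract routes through each blocked cell (inclusion–exclusion for overlaps): − through 5: 4 → 6.
That gives 6 routes.

6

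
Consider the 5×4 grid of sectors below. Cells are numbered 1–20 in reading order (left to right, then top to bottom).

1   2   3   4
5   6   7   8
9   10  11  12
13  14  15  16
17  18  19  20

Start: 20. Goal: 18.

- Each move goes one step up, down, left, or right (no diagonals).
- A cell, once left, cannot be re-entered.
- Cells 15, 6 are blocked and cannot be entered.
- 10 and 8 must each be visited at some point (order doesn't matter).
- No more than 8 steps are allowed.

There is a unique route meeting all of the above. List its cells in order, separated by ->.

Any route must reach 10 and 8 and still end at 18 within 8 moves, so the order of the required stops is forced.
Route from 20: 3× up (reaching 8), left to 7, down to 11, left to 10, 2× down (reaching 18) — 8 moves in all.
Check: all required cells visited; 8 ≤ 8 moves.

20 -> 16 -> 12 -> 8 -> 7 -> 11 -> 10 -> 14 -> 18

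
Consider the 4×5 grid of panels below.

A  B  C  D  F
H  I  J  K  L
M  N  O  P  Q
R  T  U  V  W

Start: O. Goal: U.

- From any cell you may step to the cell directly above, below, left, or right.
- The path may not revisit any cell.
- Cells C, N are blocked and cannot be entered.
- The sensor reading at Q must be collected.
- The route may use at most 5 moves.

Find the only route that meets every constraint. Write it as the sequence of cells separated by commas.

O, P, Q, W, V, U

The 5-move cap with required stops at Q leaves no slack for detours.
Route from O: 2× right (reaching Q), down to W, 2× left (reaching U) — 5 moves in all.
Check: all required cells visited; 5 ≤ 5 moves.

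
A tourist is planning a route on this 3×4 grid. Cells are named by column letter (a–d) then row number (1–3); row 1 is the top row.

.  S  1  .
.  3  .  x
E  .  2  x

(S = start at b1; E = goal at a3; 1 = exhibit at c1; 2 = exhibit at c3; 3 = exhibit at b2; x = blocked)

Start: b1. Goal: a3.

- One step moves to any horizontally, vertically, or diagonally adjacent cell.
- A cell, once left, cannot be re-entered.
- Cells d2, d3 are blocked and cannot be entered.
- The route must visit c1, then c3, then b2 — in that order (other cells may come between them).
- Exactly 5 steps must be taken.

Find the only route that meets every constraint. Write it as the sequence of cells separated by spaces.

The waypoints must appear in the order c1, c3, b2, with no cell reused.
Route from b1: right to c1, 2× down (reaching c3), up-left to b2, down-left to a3 — 5 moves in all.
Check: order respected (1 at step 1, 2 at step 3, 3 at step 4); 5 moves as required.

b1 c1 c2 c3 b2 a3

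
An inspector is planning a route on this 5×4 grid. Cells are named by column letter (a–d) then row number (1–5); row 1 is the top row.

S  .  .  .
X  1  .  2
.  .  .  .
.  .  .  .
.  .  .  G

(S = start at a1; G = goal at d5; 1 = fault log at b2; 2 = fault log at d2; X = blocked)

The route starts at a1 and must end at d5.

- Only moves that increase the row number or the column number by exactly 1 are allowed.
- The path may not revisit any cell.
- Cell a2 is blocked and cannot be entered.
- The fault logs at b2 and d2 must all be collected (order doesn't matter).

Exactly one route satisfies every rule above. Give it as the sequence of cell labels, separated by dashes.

a1 - b1 - b2 - c2 - d2 - d3 - d4 - d5

Moves only go right or down, so the column and row indices never decrease.
Route from a1: right 1 to b1, down 1 to b2, right 2 to d2, down 3 to d5 — 7 moves in all.
Check: all required cells visited.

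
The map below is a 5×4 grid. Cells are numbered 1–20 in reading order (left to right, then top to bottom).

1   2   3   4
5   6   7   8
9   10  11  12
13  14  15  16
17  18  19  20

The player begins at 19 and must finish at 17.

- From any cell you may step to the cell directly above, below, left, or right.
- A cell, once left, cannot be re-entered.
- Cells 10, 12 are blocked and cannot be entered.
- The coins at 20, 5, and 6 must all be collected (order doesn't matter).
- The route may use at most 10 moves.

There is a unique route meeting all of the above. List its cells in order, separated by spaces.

Any route must reach 20, 5, and 6 and still end at 17 within 10 moves, so the order of the required stops is forced.
Route from 19: right to 20, up to 16, left to 15, 2× up (reaching 7), 2× left (reaching 5), 3× down (reaching 17) — 10 moves in all.
Check: all required cells visited; 10 ≤ 10 moves.

19 20 16 15 11 7 6 5 9 13 17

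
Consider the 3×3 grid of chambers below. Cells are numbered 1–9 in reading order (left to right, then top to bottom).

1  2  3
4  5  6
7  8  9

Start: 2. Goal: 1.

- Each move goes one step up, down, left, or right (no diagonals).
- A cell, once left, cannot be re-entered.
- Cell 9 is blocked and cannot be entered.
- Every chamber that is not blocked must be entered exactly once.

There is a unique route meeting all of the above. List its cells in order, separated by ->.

Need to visit all 8 open cells exactly once, starting at 2 and ending at 1.
Cell 6 has only two open neighbours (3 and 5), so the path must pass straight through it: one of those is the cell it's entered from and the other is where it exits.
Route from 2: right 1 to 3, down 1 to 6, left 1 to 5, down 1 to 8, left 1 to 7, up 2 to 1 — 7 moves in all.
Check: all 8 open cells covered.

2 -> 3 -> 6 -> 5 -> 8 -> 7 -> 4 -> 1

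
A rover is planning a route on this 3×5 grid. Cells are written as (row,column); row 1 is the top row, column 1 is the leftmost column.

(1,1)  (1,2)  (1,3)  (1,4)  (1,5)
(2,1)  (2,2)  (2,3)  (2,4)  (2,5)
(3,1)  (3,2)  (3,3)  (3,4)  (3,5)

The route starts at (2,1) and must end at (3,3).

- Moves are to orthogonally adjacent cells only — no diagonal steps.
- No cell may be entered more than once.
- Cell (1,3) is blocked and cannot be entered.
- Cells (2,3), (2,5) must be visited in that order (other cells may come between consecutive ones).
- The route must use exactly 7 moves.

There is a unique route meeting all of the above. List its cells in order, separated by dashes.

The waypoints must appear in the order (2,3), (2,5), with no cell reused.
Route from (2,1): 4× right (reaching (2,5)), down to (3,5), 2× left (reaching (3,3)) — 7 moves in all.
Check: order respected ((2,3) at step 2, (2,5) at step 4); 7 moves as required.

(2,1) - (2,2) - (2,3) - (2,4) - (2,5) - (3,5) - (3,4) - (3,3)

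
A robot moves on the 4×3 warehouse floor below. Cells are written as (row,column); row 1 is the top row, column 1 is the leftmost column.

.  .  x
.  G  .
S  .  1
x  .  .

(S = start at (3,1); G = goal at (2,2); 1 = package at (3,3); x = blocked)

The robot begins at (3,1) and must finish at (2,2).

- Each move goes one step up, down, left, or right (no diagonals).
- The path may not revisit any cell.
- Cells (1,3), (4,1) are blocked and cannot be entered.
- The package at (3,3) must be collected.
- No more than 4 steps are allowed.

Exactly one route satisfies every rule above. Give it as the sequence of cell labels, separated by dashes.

(3,1) - (3,2) - (3,3) - (2,3) - (2,2)

The 4-move cap with required stops at (3,3) leaves no slack for detours.
Route from (3,1): right 2 to (3,3), up 1 to (2,3), left 1 to (2,2) — 4 moves in all.
Check: all required cells visited; 4 ≤ 4 moves.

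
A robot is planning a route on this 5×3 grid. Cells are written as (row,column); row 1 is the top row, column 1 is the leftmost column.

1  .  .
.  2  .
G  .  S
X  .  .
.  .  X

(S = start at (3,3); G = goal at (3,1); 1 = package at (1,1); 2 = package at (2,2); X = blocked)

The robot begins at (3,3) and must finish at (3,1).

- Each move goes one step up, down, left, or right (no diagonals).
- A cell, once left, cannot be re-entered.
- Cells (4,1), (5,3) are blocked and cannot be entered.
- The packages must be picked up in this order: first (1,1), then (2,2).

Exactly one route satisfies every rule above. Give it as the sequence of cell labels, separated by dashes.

(3,3) - (2,3) - (1,3) - (1,2) - (1,1) - (2,1) - (2,2) - (3,2) - (3,1)

The waypoints must appear in the order (1,1), (2,2), with no cell reused.
Route from (3,3): 2× up (reaching (1,3)), 2× left (reaching (1,1)), down to (2,1), right to (2,2), down to (3,2), left to (3,1) — 8 moves in all.
Check: order respected (1 at step 4, 2 at step 6).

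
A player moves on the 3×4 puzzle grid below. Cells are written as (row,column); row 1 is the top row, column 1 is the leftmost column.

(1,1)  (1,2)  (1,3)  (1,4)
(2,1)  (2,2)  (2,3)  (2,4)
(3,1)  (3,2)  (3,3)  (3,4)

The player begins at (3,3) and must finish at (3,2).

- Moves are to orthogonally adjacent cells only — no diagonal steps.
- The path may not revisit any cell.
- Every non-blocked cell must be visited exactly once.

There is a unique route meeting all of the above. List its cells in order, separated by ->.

(3,3) -> (3,4) -> (2,4) -> (1,4) -> (1,3) -> (2,3) -> (2,2) -> (1,2) -> (1,1) -> (2,1) -> (3,1) -> (3,2)

Need to visit all 12 open cells exactly once, starting at (3,3) and ending at (3,2).
Cell (1,1) has only two open neighbours ((2,1) and (1,2)), so the path must pass straight through it: one of those is the cell it's entered from and the other is where it exits.
Route from (3,3): right to (3,4), 2× up (reaching (1,4)), left to (1,3), down to (2,3), left to (2,2), up to (1,2), left to (1,1), 2× down (reaching (3,1)), right to (3,2) — 11 moves in all.
Check: all 12 open cells covered.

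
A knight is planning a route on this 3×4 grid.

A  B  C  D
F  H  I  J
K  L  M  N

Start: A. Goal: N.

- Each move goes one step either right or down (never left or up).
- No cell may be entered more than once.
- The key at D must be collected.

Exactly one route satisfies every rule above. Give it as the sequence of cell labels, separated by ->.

A -> B -> C -> D -> J -> N

Moves only go right or down, so the column and row indices never decrease.
Route from A: 3× right (reaching D), 2× down (reaching N) — 5 moves in all.
Check: all required cells visited.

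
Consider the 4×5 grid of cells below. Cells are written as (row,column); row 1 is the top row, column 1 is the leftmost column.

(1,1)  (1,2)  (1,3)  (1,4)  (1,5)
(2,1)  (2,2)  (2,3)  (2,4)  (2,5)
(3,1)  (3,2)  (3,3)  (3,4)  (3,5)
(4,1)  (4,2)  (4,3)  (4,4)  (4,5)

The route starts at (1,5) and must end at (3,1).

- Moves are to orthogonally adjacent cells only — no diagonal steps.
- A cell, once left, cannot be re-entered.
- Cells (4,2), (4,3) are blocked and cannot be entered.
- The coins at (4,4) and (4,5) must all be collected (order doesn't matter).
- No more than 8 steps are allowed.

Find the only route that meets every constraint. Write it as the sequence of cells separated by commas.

The 8-move cap with required stops at (4,4), (4,5) leaves no slack for detours.
Route from (1,5): down 3 to (4,5), left 1 to (4,4), up 1 to (3,4), left 3 to (3,1) — 8 moves in all.
Check: all required cells visited; 8 ≤ 8 moves.

(1,5), (2,5), (3,5), (4,5), (4,4), (3,4), (3,3), (3,2), (3,1)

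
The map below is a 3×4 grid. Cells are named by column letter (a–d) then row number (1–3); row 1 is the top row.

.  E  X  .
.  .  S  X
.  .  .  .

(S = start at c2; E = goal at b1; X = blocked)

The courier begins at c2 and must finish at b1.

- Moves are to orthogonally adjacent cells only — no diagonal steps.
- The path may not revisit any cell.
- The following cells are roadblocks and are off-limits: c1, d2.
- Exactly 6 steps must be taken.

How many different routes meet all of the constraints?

4

Need simple routes of exactly 6 moves from c2 to b1 (Manhattan distance 2, so 2 moves are spent on a detour and 2 undoing it).
Enumerating: c2 c3 b3 b2 a2 a1 b1 | c2 c3 b3 a3 a2 a1 b1 | c2 c3 b3 a3 a2 b2 b1 | c2 b2 b3 a3 a2 a1 b1.
That gives 4 routes.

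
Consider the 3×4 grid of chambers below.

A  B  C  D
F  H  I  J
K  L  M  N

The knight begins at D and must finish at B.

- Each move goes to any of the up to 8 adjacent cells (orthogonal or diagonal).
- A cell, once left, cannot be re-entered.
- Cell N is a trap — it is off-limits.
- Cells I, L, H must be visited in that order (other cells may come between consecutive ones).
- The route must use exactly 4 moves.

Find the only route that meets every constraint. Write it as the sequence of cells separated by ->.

D -> I -> L -> H -> B

The waypoints must appear in the order I, L, H, with no cell reused.
Route from D: down-left 2 to L, up 2 to B — 4 moves in all.
Check: order respected (I at step 1, L at step 2, H at step 3); 4 moves as required.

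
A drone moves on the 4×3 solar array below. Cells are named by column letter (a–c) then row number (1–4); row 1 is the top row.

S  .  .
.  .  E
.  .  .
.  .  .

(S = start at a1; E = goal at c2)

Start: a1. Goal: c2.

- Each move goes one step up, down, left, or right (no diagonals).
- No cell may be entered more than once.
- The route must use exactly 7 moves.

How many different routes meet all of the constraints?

8

Need simple routes of exactly 7 moves from a1 to c2 (Manhattan distance 3, so 2 moves are spent on a detour and 2 undoing it).
Enumerating: a1 a2 a3 a4 b4 b3 b2 c2 | a1 a2 a3 a4 b4 b3 c3 c2 | a1 a2 a3 a4 b4 c4 c3 c2 | a1 a2 a3 b3 b2 b1 c1 c2 | a1 a2 a3 b3 b4 c4 c3 c2 | a1 a2 b2 b3 b4 c4 c3 c2 | a1 b1 b2 b3 b4 c4 c3 c2 | a1 b1 b2 a2 a3 b3 c3 c2.
That gives 8 routes.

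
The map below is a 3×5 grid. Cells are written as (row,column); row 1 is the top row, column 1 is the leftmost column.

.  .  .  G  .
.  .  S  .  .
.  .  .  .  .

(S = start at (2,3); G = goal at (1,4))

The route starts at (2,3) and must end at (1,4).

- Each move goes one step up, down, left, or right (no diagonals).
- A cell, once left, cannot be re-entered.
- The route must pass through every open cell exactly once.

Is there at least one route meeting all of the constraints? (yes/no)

no

Colour the cells like a checkerboard: each orthogonal step flips colour, so a Hamiltonian route alternates colours. Here there are 8 cells of one colour and 7 of the other, with start on the same colour as the goal — the counts and endpoints can't be arranged into an alternating sequence of length 15, so no Hamiltonian route exists.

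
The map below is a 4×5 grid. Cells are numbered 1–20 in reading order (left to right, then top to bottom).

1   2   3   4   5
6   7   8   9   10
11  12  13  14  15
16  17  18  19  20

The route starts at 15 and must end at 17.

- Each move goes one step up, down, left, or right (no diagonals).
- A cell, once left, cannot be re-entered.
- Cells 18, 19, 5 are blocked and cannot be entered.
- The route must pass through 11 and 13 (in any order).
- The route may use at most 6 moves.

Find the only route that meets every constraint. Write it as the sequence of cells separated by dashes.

The 6-move cap with required stops at 11, 13 leaves no slack for detours.
Route from 15: 4× left (reaching 11), down to 16, right to 17 — 6 moves in all.
Check: all required cells visited; 6 ≤ 6 moves.

15 - 14 - 13 - 12 - 11 - 16 - 17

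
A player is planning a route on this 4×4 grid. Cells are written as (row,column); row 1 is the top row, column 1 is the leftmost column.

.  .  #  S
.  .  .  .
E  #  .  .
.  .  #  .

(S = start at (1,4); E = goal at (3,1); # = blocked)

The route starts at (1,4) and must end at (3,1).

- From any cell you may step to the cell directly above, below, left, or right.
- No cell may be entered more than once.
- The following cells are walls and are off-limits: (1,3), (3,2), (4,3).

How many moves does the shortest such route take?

5

The Manhattan distance from (1,4) to (3,1) is |1−3| + |4−1| = 5, so at least 5 moves are needed.
A route of 5 moves achieves this: (1,4) → (2,4) → (2,3) → (2,2) → (2,1) → (3,1).
Since 5 matches the lower bound, it is optimal.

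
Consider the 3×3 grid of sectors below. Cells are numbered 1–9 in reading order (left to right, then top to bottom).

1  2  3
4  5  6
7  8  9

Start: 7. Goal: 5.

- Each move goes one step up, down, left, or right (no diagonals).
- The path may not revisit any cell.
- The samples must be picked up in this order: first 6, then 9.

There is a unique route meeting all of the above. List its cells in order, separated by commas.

The waypoints must appear in the order 6, 9, with no cell reused.
Route from 7: 2× up (reaching 1), 2× right (reaching 3), 2× down (reaching 9), left to 8, up to 5 — 8 moves in all.
Check: order respected (6 at step 5, 9 at step 6).

7, 4, 1, 2, 3, 6, 9, 8, 5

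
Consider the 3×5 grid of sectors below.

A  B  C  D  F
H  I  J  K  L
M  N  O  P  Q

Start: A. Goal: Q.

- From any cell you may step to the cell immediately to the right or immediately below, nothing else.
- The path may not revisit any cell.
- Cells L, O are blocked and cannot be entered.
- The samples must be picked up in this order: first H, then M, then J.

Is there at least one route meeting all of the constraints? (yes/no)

J lies above M, so going from M to J would need an upward move — but moves only go right/down, so M cannot be visited before J.

no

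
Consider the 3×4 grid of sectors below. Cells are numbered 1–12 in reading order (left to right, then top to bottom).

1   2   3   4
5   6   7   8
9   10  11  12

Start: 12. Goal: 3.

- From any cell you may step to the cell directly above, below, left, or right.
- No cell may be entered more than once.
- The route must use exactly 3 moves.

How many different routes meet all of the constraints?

Need simple routes of exactly 3 moves from 12 to 3 (Manhattan distance 3, so 0 moves are spent on a detour and 0 undoing it).
Enumerating: 12 8 4 3 | 12 8 7 3 | 12 11 7 3.
That gives 3 routes.

3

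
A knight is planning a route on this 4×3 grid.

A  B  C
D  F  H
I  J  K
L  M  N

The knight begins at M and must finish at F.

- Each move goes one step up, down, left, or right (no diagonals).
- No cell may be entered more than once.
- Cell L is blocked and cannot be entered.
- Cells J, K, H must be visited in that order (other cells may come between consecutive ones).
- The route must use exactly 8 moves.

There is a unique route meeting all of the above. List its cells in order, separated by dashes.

The waypoints must appear in the order J, K, H, with no cell reused.
Route from M: up 1 to J, right 1 to K, up 2 to C, left 2 to A, down 1 to D, right 1 to F — 8 moves in all.
Check: order respected (J at step 1, K at step 2, H at step 3); 8 moves as required.

M - J - K - H - C - B - A - D - F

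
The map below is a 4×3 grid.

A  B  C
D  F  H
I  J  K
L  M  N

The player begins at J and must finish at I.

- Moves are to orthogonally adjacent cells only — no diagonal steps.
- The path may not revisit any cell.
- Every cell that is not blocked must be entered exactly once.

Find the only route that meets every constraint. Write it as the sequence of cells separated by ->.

Need to visit all 12 open cells exactly once, starting at J and ending at I.
Route from J: up to F, left to D, up to A, 2× right (reaching C), 3× down (reaching N), 2× left (reaching L), up to I — 11 moves in all.
Check: all 12 open cells covered.

J -> F -> D -> A -> B -> C -> H -> K -> N -> M -> L -> I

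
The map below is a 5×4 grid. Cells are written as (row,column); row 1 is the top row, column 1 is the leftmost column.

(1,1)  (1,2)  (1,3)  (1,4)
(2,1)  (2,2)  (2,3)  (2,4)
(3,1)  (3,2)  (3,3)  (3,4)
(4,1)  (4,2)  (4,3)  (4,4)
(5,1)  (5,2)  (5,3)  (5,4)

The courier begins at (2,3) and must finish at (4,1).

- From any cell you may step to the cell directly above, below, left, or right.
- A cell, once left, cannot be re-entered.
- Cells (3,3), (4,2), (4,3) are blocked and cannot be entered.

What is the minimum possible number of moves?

The Manhattan distance from (2,3) to (4,1) is |2−4| + |3−1| = 4, so at least 4 moves are needed.
A route of 4 moves achieves this: (2,3) → (2,2) → (3,2) → (3,1) → (4,1).
Since 4 matches the lower bound, it is optimal.

4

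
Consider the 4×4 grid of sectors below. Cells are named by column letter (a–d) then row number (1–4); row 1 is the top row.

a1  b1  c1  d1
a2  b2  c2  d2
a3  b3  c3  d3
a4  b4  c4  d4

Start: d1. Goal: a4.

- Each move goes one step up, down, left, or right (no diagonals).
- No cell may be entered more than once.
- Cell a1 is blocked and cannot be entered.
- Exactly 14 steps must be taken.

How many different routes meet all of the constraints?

4

Need simple routes of exactly 14 moves from d1 to a4 (Manhattan distance 6, so 4 moves are spent on a detour and 4 undoing it).
Enumerating: d1 d2 d3 d4 c4 c3 c2 c1 b1 b2 a2 a3 b3 b4 a4 | d1 d2 d3 d4 c4 b4 b3 c3 c2 c1 b1 b2 a2 a3 a4 | d1 d2 c2 c1 b1 b2 a2 a3 b3 c3 d3 d4 c4 b4 a4 | d1 c1 b1 b2 a2 a3 b3 c3 c2 d2 d3 d4 c4 b4 a4.
That gives 4 routes.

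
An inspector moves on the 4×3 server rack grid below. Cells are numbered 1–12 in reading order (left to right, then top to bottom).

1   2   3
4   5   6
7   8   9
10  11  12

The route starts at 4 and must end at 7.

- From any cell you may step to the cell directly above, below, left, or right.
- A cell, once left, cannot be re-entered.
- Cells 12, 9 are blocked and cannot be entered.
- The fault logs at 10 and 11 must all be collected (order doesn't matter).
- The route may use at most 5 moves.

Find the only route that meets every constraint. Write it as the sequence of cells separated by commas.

Any route must reach 10 and 11 and still end at 7 within 5 moves, so the order of the required stops is forced.
Route from 4: right 1 to 5, down 2 to 11, left 1 to 10, up 1 to 7 — 5 moves in all.
Check: all required cells visited; 5 ≤ 5 moves.

4, 5, 8, 11, 10, 7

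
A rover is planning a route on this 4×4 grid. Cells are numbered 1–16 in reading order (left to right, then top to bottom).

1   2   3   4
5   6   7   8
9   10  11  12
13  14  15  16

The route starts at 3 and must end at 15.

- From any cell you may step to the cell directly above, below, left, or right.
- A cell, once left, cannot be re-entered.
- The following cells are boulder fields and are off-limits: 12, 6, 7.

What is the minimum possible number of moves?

7

The Manhattan distance from 3 to 15 is |1−4| + |3−3| = 3, so at least 3 moves are needed.
That bound ignores the blocked cells. Measuring each leg by the fewest moves that actually steer around them (3→15: 7) raises the lower bound to 7.
A route of 7 moves exists: 3 → 2 → 1 → 5 → 9 → 13 → 14 → 15.
Since 7 matches that lower bound, it is optimal.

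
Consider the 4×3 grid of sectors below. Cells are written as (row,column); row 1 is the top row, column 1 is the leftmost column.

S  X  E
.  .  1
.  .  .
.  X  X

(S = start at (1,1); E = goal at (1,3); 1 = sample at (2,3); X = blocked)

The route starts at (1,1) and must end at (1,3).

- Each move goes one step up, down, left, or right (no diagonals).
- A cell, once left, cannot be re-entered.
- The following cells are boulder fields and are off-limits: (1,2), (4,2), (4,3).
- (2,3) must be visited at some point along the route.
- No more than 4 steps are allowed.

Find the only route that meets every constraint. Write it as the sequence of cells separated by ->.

(1,1) -> (2,1) -> (2,2) -> (2,3) -> (1,3)

Any route must reach (2,3) and still end at (1,3) within 4 moves, so the order of the required stops is forced.
Route from (1,1): down to (2,1), 2× right (reaching (2,3)), up to (1,3) — 4 moves in all.
Check: all required cells visited; 4 ≤ 4 moves.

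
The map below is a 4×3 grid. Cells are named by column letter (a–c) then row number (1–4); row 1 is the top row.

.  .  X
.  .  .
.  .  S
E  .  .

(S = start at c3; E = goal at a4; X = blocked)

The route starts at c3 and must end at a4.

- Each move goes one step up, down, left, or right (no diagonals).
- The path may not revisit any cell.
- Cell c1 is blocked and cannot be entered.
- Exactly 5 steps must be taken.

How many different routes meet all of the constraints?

5

Need simple routes of exactly 5 moves from c3 to a4 (Manhattan distance 3, so 1 moves are spent on a detour and 1 undoing it).
Enumerating: c3 c2 b2 b3 b4 a4 | c3 c2 b2 b3 a3 a4 | c3 c2 b2 a2 a3 a4 | c3 c4 b4 b3 a3 a4 | c3 b3 b2 a2 a3 a4.
That gives 5 routes.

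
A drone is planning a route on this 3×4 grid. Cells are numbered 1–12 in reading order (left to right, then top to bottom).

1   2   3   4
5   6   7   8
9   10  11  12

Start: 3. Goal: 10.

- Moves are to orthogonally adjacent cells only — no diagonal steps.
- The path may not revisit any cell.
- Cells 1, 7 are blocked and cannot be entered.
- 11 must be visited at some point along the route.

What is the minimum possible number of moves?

Any route passes through 11 somewhere between 3 and 10. Summing Manhattan distances along the two legs (3 → 11 → 10) gives a lower bound of 2 + 1 = 3 moves.
That bound ignores the blocked cells. Measuring each leg by the fewest moves that actually steer around them (3→11: 4; 11→10: 1) raises the lower bound to 5.
A route of 5 moves exists: 3 → 4 → 8 → 12 → 11 → 10.
Since 5 matches that lower bound, it is optimal.

5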